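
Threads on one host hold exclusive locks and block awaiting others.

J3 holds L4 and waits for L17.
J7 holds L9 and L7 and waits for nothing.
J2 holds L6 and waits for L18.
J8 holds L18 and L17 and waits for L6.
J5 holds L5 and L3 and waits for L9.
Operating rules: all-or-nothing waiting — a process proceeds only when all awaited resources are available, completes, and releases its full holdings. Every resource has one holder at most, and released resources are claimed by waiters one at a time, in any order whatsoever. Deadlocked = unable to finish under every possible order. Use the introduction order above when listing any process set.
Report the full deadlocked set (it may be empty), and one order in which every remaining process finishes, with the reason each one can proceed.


Deadlocked: J3, J2 and J8.
Key observation: nobody on the ring J8 -> J2 -> J8 can start until another member finishes, which never happens; J3 waits into the deadlock from upstream.
The rest can finish in the order J7, J5.
Verifying each step:
  run J7 (it waits on nothing); releases L9 and L7
  J5: everything it awaited (L9) is free; runs, freeing L5 and L3


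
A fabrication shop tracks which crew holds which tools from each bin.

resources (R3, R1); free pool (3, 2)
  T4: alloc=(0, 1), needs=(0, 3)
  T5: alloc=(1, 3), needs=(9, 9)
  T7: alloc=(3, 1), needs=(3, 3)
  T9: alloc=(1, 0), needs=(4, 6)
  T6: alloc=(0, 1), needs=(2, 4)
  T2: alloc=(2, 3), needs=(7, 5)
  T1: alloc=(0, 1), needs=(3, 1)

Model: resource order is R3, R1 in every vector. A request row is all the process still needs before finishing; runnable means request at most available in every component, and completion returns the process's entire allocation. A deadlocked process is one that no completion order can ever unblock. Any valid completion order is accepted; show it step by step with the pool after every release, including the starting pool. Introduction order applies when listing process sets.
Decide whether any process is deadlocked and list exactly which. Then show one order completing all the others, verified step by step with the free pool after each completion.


The deadlocked set is empty.
Key observation: starting with T1, each completion frees enough for the next — no one is permanently blocked.
The rest can finish in the order T1, T4, T7, T6, T9, T2, T5. Verifying each step:
  pool = (3, 2)
  T1: need (3, 1) fits (3, 2); releases (0, 1), pool now (3, 3)
  T4: need (0, 3) fits (3, 3); releases (0, 1), pool now (3, 4)
  T7: need (3, 3) fits (3, 4); releases (3, 1), pool now (6, 5)
  T6: need (2, 4) fits (6, 5); releases (0, 1), pool now (6, 6)
  T9: need (4, 6) fits (6, 6); releases (1, 0), pool now (7, 6)
  T2: need (7, 5) fits (7, 6); releases (2, 3), pool now (9, 9)
  T5: need (9, 9) fits (9, 9); releases (1, 3), pool now (10, 12)


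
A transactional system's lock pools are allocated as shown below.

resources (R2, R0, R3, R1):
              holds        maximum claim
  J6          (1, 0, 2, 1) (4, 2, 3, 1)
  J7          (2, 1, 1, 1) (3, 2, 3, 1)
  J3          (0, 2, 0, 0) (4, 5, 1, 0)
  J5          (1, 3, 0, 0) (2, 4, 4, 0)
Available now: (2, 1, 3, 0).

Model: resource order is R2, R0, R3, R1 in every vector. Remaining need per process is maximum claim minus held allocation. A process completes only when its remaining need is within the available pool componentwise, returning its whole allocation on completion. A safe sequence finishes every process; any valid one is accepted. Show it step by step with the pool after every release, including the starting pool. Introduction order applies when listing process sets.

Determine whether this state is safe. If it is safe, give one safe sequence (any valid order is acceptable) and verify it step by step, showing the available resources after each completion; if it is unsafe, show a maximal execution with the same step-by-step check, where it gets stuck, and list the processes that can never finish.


SAFE, for example via the order J7, J6, J5, J3.
Key observation: the order's first zero-slack moment is J7 ((1, 1, 2, 0) needed, (2, 1, 3, 0) free — a requested resource with nothing to spare).
Step-by-step check:
  pool = (2, 1, 3, 0)
  J7: need (1, 1, 2, 0) fits (2, 1, 3, 0); releases (2, 1, 1, 1), pool now (4, 2, 4, 1)
  J6: need (3, 2, 1, 0) fits (4, 2, 4, 1); releases (1, 0, 2, 1), pool now (5, 2, 6, 2)
  J5: need (1, 1, 4, 0) fits (5, 2, 6, 2); releases (1, 3, 0, 0), pool now (6, 5, 6, 2)
  J3: need (4, 3, 1, 0) fits (6, 5, 6, 2); releases (0, 2, 0, 0), pool now (6, 7, 6, 2)


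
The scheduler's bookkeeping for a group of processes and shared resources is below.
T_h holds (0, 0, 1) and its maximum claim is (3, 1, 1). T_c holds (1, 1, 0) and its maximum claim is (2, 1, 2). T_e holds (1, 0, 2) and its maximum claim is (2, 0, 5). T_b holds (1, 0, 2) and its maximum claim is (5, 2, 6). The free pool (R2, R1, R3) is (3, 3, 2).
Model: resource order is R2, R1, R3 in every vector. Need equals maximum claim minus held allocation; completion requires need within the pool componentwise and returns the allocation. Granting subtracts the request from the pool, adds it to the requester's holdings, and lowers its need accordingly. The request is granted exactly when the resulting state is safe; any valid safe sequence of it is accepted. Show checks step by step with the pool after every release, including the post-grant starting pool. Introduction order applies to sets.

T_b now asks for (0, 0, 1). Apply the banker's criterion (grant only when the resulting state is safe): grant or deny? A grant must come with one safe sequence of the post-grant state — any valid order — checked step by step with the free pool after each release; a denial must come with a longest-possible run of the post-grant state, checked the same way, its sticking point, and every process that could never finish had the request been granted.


DENY. Granting would leave the state unsafe.
Key observation: even finishing T_h, T_c leaves just (4, 4, 2) free — too little R3 for any of the remaining processes.
On the post-grant state, T_h, T_c is a maximal run — nothing extends it. Step-by-step check:
  pool = (3, 3, 1)
  T_h needs (3, 1, 0) <= (3, 3, 1) -> finishes; pool += (0, 0, 1) = (3, 3, 2)
  T_c needs (1, 0, 2) <= (3, 3, 2) -> finishes; pool += (1, 1, 0) = (4, 4, 2)
  T_e cannot run: need (1, 0, 3) vs free (4, 4, 2) (insufficient R3)
  T_b cannot run: need (4, 2, 3) vs free (4, 4, 2) (insufficient R3)
Post-grant, the permanently blocked set is T_e and T_b.


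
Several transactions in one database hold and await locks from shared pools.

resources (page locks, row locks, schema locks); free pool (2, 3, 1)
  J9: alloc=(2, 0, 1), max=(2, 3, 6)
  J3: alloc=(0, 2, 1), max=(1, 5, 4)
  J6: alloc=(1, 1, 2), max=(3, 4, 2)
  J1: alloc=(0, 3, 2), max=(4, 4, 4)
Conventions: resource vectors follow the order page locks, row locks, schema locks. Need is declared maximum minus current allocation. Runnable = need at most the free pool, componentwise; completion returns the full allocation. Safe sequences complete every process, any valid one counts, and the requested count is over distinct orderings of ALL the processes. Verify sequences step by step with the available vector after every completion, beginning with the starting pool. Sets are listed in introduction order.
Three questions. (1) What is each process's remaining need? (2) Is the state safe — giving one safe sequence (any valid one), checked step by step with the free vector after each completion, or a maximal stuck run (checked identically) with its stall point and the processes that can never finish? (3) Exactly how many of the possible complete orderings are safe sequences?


(1) Need matrix, components ordered page locks, row locks, schema locks:
  J9: (0, 3, 5)
  J3: (1, 3, 3)
  J6: (2, 3, 0)
  J1: (4, 1, 2)
(2) UNSAFE.
Key observation: after J6, J3 the pool peaks at (3, 6, 4), and each blocked process is short somewhere: J9 on schema locks; J1 on page locks.
The run J6, J3 cannot be extended any further. Walking it through:
  pool = (2, 3, 1)
  J6: need (2, 3, 0) fits (2, 3, 1); releases (1, 1, 2), pool now (3, 4, 3)
  J3: need (1, 3, 3) fits (3, 4, 3); releases (0, 2, 1), pool now (3, 6, 4)
  blocked: J9 wants (0, 3, 5), pool (3, 6, 4) — not enough schema locks
  blocked: J1 wants (4, 1, 2), pool (3, 6, 4) — not enough page locks
Processes that can never finish: J9 and J1.
(3) The exact count: 0 of the possible complete orderings are safe sequences.


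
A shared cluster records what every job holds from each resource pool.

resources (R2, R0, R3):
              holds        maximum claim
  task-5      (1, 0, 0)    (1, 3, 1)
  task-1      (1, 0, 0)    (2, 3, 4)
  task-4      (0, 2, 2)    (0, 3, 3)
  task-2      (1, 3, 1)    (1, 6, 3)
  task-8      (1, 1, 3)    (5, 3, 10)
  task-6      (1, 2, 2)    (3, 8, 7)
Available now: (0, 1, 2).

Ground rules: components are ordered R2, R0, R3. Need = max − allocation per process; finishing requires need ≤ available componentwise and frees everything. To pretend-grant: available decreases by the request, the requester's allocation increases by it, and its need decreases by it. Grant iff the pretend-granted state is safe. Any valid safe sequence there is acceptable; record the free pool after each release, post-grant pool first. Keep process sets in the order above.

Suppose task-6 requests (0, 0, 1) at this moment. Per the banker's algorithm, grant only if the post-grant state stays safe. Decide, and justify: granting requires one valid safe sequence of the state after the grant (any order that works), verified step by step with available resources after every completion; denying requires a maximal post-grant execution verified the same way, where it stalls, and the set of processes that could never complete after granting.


GRANT. The post-grant state is safe; one safe sequence: task-4, task-2, task-5, task-6, task-1, task-8.
Key observation: after the grant the pool drops to (0, 1, 1), which still lets task-4 finish first and unwind the rest.
Check on the post-grant state, step by step:
  pool = (0, 1, 1)
  task-4: need (0, 1, 1) fits (0, 1, 1); releases (0, 2, 2), pool now (0, 3, 3)
  task-2: need (0, 3, 2) fits (0, 3, 3); releases (1, 3, 1), pool now (1, 6, 4)
  task-5: need (0, 3, 1) fits (1, 6, 4); releases (1, 0, 0), pool now (2, 6, 4)
  task-6: need (2, 6, 4) fits (2, 6, 4); releases (1, 2, 3), pool now (3, 8, 7)
  task-1: need (1, 3, 4) fits (3, 8, 7); releases (1, 0, 0), pool now (4, 8, 7)
  task-8: need (4, 2, 7) fits (4, 8, 7); releases (1, 1, 3), pool now (5, 9, 10)


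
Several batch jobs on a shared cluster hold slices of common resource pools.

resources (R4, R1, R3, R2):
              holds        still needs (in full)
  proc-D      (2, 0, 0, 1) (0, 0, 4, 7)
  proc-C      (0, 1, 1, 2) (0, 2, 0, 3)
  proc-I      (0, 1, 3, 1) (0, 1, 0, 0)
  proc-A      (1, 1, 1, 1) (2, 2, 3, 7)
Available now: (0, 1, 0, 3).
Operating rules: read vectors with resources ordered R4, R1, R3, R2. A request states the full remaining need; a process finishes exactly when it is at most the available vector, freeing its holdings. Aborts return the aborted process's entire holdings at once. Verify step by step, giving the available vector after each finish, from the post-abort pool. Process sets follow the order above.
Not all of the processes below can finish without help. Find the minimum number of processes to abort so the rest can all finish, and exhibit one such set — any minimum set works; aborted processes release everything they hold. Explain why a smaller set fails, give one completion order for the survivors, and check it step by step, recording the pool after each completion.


Minimum abort set: proc-A.
Key observation: no ordering could ever have run proc-D before the abort of proc-A; with (1, 1, 1, 1) back in the pool it fits at step 3.
Why nothing smaller works: aborting no one leaves the state deadlocked as given.
Survivors finish in the order: proc-I, proc-C, proc-D. Walking it through (pool after the aborts first):
  pool = (1, 2, 1, 4)
  proc-I: need (0, 1, 0, 0) fits (1, 2, 1, 4); releases (0, 1, 3, 1), pool now (1, 3, 4, 5)
  proc-C: need (0, 2, 0, 3) fits (1, 3, 4, 5); releases (0, 1, 1, 2), pool now (1, 4, 5, 7)
  proc-D: need (0, 0, 4, 7) fits (1, 4, 5, 7); releases (2, 0, 0, 1), pool now (3, 4, 5, 8)


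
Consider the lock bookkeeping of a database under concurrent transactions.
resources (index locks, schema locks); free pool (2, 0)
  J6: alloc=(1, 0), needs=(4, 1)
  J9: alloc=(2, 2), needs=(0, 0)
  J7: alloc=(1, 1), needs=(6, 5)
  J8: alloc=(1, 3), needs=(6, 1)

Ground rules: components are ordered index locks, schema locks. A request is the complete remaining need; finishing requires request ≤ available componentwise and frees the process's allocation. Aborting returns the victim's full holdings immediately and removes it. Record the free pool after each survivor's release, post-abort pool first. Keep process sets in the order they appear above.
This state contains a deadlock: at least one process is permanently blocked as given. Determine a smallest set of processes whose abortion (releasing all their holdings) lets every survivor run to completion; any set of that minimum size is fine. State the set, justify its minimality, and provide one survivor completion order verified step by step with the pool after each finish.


Abort J7.
Key observation: J8 was stuck for good until J7 gave back (1, 1); in the order shown it finishes at step 3.
Why nothing smaller works: aborting no one leaves the state deadlocked as given.
The survivors complete as J9, J6, J8. Check, step by step (starting from the post-abort pool):
  pool = (3, 1)
  run J9 (needs (0, 0), free (3, 1)); after release of (2, 2) the pool is (5, 3)
  run J6 (needs (4, 1), free (5, 3)); after release of (1, 0) the pool is (6, 3)
  run J8 (needs (6, 1), free (6, 3)); after release of (1, 3) the pool is (7, 6)


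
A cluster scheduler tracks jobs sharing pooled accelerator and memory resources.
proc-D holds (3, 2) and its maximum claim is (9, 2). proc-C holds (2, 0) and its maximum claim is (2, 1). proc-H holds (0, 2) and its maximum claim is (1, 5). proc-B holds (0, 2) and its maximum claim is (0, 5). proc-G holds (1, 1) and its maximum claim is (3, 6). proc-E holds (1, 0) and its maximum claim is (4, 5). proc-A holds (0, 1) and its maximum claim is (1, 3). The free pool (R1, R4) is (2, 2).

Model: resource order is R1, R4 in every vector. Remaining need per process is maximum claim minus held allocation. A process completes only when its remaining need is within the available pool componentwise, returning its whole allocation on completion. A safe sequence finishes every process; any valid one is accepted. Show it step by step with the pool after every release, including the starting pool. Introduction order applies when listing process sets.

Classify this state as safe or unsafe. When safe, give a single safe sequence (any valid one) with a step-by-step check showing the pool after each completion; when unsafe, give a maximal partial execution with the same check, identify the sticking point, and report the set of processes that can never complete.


SAFE — a valid safe sequence is proc-A, proc-B, proc-C, proc-G, proc-E, proc-D, proc-H.
Key observation: reading the order forward, proc-A is the first process whose need (1, 2) meets the free pool (2, 2) exactly on a resource it requests.
Verifying each step:
  pool = (2, 2)
  proc-A: need (1, 2) fits (2, 2); releases (0, 1), pool now (2, 3)
  proc-B: need (0, 3) fits (2, 3); releases (0, 2), pool now (2, 5)
  proc-C: need (0, 1) fits (2, 5); releases (2, 0), pool now (4, 5)
  proc-G: need (2, 5) fits (4, 5); releases (1, 1), pool now (5, 6)
  proc-E: need (3, 5) fits (5, 6); releases (1, 0), pool now (6, 6)
  proc-D: need (6, 0) fits (6, 6); releases (3, 2), pool now (9, 8)
  proc-H: need (1, 3) fits (9, 8); releases (0, 2), pool now (9, 10)


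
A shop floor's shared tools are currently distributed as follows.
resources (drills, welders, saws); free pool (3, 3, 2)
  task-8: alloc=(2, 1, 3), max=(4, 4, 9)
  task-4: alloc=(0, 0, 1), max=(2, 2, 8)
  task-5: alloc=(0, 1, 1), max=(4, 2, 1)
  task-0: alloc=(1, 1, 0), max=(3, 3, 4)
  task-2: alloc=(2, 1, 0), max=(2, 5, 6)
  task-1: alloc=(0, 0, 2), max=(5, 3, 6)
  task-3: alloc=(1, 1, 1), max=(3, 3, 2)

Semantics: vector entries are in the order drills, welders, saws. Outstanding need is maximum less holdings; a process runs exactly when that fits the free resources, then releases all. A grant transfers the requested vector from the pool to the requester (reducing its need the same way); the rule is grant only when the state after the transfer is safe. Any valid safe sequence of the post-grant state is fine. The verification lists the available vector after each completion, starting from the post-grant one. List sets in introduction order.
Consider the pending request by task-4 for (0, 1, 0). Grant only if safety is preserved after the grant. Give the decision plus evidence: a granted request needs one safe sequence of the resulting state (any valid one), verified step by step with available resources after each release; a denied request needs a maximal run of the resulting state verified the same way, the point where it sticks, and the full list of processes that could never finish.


GRANT — the state after the grant stays safe, e.g. via task-3, task-5, task-0, task-1, task-2, task-8, task-4.
Key observation: the grant leaves (3, 2, 2) free — enough for task-3, whose release restarts the cascade.
Verifying the post-grant state step by step:
  pool = (3, 2, 2)
  task-3 needs (2, 2, 1) <= (3, 2, 2) -> finishes; pool += (1, 1, 1) = (4, 3, 3)
  task-5 needs (4, 1, 0) <= (4, 3, 3) -> finishes; pool += (0, 1, 1) = (4, 4, 4)
  task-0 needs (2, 2, 4) <= (4, 4, 4) -> finishes; pool += (1, 1, 0) = (5, 5, 4)
  task-1 needs (5, 3, 4) <= (5, 5, 4) -> finishes; pool += (0, 0, 2) = (5, 5, 6)
  task-2 needs (0, 4, 6) <= (5, 5, 6) -> finishes; pool += (2, 1, 0) = (7, 6, 6)
  task-8 needs (2, 3, 6) <= (7, 6, 6) -> finishes; pool += (2, 1, 3) = (9, 7, 9)
  task-4 needs (2, 1, 7) <= (9, 7, 9) -> finishes; pool += (0, 1, 1) = (9, 8, 10)


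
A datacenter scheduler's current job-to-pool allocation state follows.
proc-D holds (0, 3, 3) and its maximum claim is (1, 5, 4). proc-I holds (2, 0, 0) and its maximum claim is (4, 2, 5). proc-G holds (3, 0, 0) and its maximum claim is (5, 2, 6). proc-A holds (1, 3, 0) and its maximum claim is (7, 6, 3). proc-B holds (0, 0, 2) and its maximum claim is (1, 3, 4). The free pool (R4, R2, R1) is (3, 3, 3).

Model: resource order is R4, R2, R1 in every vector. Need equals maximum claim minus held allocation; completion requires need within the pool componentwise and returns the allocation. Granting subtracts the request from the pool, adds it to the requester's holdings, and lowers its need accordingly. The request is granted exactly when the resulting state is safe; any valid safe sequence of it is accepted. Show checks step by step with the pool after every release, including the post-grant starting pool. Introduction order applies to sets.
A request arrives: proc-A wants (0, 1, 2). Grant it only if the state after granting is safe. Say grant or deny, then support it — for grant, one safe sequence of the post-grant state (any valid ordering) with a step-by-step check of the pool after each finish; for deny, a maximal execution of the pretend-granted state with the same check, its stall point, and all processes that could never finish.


GRANT. The post-grant state is safe; one safe sequence: proc-D, proc-B, proc-G, proc-I, proc-A.
Key observation: granting shrinks the pool to (3, 2, 1), yet proc-D still fits and the chain goes through.
Step-by-step check of the post-grant state:
  pool = (3, 2, 1)
  proc-D: need (1, 2, 1) fits (3, 2, 1); releases (0, 3, 3), pool now (3, 5, 4)
  proc-B: need (1, 3, 2) fits (3, 5, 4); releases (0, 0, 2), pool now (3, 5, 6)
  proc-G: need (2, 2, 6) fits (3, 5, 6); releases (3, 0, 0), pool now (6, 5, 6)
  proc-I: need (2, 2, 5) fits (6, 5, 6); releases (2, 0, 0), pool now (8, 5, 6)
  proc-A: need (6, 2, 1) fits (8, 5, 6); releases (1, 4, 2), pool now (9, 9, 8)


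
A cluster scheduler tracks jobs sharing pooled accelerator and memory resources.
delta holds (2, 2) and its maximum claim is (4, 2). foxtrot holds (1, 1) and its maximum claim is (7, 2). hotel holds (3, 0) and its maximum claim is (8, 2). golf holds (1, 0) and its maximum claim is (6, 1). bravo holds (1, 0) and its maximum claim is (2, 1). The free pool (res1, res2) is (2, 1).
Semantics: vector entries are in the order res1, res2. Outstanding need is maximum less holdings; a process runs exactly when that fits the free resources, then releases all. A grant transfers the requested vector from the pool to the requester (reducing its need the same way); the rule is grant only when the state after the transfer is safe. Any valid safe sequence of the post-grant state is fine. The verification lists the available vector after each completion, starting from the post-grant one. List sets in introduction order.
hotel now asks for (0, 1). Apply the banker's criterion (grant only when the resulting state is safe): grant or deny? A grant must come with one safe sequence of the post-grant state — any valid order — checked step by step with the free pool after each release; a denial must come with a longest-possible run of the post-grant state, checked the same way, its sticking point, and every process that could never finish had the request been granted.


GRANT — the state after the grant stays safe, e.g. via delta, bravo, hotel, golf, foxtrot.
Key observation: (2, 0) free after granting still covers delta first, and each release covers the next.
Check on the post-grant state, step by step:
  pool = (2, 0)
  delta: need (2, 0) fits (2, 0); releases (2, 2), pool now (4, 2)
  bravo: need (1, 1) fits (4, 2); releases (1, 0), pool now (5, 2)
  hotel: need (5, 1) fits (5, 2); releases (3, 1), pool now (8, 3)
  golf: need (5, 1) fits (8, 3); releases (1, 0), pool now (9, 3)
  foxtrot: need (6, 1) fits (9, 3); releases (1, 1), pool now (10, 4)


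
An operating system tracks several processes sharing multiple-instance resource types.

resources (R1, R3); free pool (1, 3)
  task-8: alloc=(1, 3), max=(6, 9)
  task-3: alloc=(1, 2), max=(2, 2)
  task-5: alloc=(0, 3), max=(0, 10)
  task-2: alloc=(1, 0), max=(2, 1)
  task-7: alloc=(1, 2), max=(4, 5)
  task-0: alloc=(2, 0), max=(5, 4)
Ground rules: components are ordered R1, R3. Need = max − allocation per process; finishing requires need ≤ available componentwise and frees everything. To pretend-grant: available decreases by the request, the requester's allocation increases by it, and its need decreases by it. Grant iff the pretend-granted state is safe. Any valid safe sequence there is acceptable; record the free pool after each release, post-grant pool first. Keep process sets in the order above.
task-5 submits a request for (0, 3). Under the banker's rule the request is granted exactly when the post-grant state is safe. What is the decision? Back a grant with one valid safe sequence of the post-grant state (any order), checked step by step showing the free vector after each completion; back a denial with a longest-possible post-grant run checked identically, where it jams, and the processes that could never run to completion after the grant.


DENY: after the grant no complete ordering would exist.
Key observation: once task-3, task-2 finish, the pool peaks at (3, 2) — and every remaining process still needs more R3 than that.
On the post-grant state, task-3, task-2 is a maximal run — nothing extends it. Check, step by step:
  pool = (1, 0)
  task-3 needs (1, 0) <= (1, 0) -> finishes; pool += (1, 2) = (2, 2)
  task-2 needs (1, 1) <= (2, 2) -> finishes; pool += (1, 0) = (3, 2)
  task-8 still needs (5, 6) but only (3, 2) is free — short on R1 and R3
  task-5 still needs (0, 4) but only (3, 2) is free — short on R3
  task-7 still needs (3, 3) but only (3, 2) is free — short on R3
  task-0 still needs (3, 4) but only (3, 2) is free — short on R3
Had the request been granted, task-8, task-5, task-7 and task-0 could never finish.


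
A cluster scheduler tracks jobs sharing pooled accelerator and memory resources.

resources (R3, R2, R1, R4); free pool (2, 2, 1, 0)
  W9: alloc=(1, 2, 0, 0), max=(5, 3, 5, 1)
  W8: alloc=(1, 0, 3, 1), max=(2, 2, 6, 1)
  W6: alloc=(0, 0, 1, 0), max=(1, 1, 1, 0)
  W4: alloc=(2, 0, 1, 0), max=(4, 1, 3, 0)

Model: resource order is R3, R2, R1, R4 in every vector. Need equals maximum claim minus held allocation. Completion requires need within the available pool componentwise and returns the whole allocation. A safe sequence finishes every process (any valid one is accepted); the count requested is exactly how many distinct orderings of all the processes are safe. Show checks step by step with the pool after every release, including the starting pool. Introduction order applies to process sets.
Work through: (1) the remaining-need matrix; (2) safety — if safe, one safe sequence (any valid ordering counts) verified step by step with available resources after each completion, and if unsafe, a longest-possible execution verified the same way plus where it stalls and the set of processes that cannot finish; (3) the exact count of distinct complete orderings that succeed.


(1) Outstanding need per process (order R3, R2, R1, R4):
  W9: (4, 1, 5, 1)
  W8: (1, 2, 3, 0)
  W6: (1, 1, 0, 0)
  W4: (2, 1, 2, 0)
(2) The state is SAFE; one workable sequence: W6, W4, W8, W9.
Key observation: W4 marks the first exact bind of the order: its need (2, 1, 2, 0) fits the free (2, 2, 2, 0) with zero slack on a requested resource.
Verifying each step:
  pool = (2, 2, 1, 0)
  W6 needs (1, 1, 0, 0) <= (2, 2, 1, 0) -> finishes; pool += (0, 0, 1, 0) = (2, 2, 2, 0)
  W4 needs (2, 1, 2, 0) <= (2, 2, 2, 0) -> finishes; pool += (2, 0, 1, 0) = (4, 2, 3, 0)
  W8 needs (1, 2, 3, 0) <= (4, 2, 3, 0) -> finishes; pool += (1, 0, 3, 1) = (5, 2, 6, 1)
  W9 needs (4, 1, 5, 1) <= (5, 2, 6, 1) -> finishes; pool += (1, 2, 0, 0) = (6, 4, 6, 1)
(3) Precisely 1 of the possible complete orderings is a safe sequence.


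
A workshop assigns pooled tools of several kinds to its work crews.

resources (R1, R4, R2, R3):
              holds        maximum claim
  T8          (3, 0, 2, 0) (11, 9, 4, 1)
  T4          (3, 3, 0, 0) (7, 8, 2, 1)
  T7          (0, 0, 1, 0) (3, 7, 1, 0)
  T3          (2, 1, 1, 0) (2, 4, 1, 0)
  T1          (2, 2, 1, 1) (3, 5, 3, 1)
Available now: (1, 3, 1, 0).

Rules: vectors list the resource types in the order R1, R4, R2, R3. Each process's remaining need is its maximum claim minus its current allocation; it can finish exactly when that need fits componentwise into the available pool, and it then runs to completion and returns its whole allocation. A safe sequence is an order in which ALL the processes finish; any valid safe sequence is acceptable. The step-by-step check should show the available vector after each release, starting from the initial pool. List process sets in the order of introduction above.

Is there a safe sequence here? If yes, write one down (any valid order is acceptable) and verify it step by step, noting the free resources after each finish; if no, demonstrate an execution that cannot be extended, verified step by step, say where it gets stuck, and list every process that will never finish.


SAFE — a valid safe sequence is T3, T1, T4, T8, T7.
Key observation: T3 is the earliest step where a requested resource binds exactly: need (0, 3, 0, 0), pool (1, 3, 1, 0) at its turn.
Verifying each step:
  pool = (1, 3, 1, 0)
  T3: need (0, 3, 0, 0) fits (1, 3, 1, 0); releases (2, 1, 1, 0), pool now (3, 4, 2, 0)
  T1: need (1, 3, 2, 0) fits (3, 4, 2, 0); releases (2, 2, 1, 1), pool now (5, 6, 3, 1)
  T4: need (4, 5, 2, 1) fits (5, 6, 3, 1); releases (3, 3, 0, 0), pool now (8, 9, 3, 1)
  T8: need (8, 9, 2, 1) fits (8, 9, 3, 1); releases (3, 0, 2, 0), pool now (11, 9, 5, 1)
  T7: need (3, 7, 0, 0) fits (11, 9, 5, 1); releases (0, 0, 1, 0), pool now (11, 9, 6, 1)


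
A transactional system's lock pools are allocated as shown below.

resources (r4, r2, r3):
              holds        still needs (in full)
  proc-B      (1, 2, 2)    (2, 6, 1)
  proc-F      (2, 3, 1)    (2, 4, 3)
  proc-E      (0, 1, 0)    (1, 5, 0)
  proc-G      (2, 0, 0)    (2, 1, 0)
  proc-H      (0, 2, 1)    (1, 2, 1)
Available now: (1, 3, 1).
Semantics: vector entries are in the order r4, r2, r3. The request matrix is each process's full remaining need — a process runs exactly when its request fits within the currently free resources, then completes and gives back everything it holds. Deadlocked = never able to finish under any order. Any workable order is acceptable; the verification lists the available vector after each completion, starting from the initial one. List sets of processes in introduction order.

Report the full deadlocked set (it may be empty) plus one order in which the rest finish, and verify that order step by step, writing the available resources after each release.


Deadlocked set: proc-B, proc-F and proc-G.
Key observation: after proc-H, proc-E complete, (1, 6, 2) is the best the pool ever gets, yet each leftover process wants more r4.
One completion order for the rest: proc-H, proc-E. Walking it through:
  pool = (1, 3, 1)
  proc-H needs (1, 2, 1) <= (1, 3, 1) -> finishes; pool += (0, 2, 1) = (1, 5, 2)
  proc-E needs (1, 5, 0) <= (1, 5, 2) -> finishes; pool += (0, 1, 0) = (1, 6, 2)
The stuck group stays short no matter what:
  proc-B still needs (2, 6, 1) but only (1, 6, 2) is free — short on r4
  proc-F still needs (2, 4, 3) but only (1, 6, 2) is free — short on r4 and r3
  proc-G still needs (2, 1, 0) but only (1, 6, 2) is free — short on r4


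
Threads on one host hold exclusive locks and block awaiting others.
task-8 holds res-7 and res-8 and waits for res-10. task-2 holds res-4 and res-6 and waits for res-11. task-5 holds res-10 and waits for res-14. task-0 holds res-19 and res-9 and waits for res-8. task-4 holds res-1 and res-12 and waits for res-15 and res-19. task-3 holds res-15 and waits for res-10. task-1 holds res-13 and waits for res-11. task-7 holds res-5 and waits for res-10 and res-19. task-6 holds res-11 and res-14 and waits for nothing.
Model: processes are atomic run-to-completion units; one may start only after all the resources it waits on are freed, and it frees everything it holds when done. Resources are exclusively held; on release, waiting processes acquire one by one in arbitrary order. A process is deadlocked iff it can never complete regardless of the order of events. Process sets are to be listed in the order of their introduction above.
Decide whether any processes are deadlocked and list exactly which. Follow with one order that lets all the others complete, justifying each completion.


No process is deadlocked.
Key observation: no waiting chain loops back on itself — every chain ends at a process that waits on nothing, so everyone eventually runs.
The rest can finish in the order task-6, task-5, task-8, task-3, task-0, task-4, task-1, task-2, task-7.
Step-by-step check:
  task-6: no waits; runs immediately, freeing res-11 and res-14
  task-5 waits on res-14 — all released -> runs and releases res-10
  task-8 waits on res-10 — all released -> runs and releases res-7 and res-8
  task-3 waits on res-10 — all released -> runs and releases res-15
  task-0 waits on res-8 — all released -> runs and releases res-19 and res-9
  task-4 waits on res-15 and res-19 — all released -> runs and releases res-1 and res-12
  task-1 waits on res-11 — all released -> runs and releases res-13
  task-2 waits on res-11 — all released -> runs and releases res-4 and res-6
  task-7 waits on res-10 and res-19 — all released -> runs and releases res-5


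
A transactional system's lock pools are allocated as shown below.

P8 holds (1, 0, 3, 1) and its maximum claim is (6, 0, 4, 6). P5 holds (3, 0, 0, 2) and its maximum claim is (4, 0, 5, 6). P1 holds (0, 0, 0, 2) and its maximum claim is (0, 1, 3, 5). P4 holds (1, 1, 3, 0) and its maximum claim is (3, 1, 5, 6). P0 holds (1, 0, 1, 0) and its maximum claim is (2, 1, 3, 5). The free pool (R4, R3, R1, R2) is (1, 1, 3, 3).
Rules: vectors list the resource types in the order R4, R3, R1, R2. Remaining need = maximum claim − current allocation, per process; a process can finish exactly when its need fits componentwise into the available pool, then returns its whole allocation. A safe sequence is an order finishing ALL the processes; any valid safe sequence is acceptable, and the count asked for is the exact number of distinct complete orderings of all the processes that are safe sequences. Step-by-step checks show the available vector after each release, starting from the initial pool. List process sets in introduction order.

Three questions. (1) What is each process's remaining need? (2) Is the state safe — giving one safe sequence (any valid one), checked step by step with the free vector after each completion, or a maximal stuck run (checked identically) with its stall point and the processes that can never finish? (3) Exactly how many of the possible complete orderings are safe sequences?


(1) Need matrix, components ordered R4, R3, R1, R2:
  P8: (5, 0, 1, 5)
  P5: (1, 0, 5, 4)
  P1: (0, 1, 3, 3)
  P4: (2, 0, 2, 6)
  P0: (1, 1, 2, 5)
(2) UNSAFE — no complete ordering exists.
Key observation: after P1, P0 the pool peaks at (2, 1, 4, 5), and each blocked process is short somewhere: P8 on R4; P5 on R1; P4 on R2.
Going as far as possible: P1, P0; after that, nothing fits. Verifying each step:
  pool = (1, 1, 3, 3)
  P1 needs (0, 1, 3, 3) <= (1, 1, 3, 3) -> finishes; pool += (0, 0, 0, 2) = (1, 1, 3, 5)
  P0 needs (1, 1, 2, 5) <= (1, 1, 3, 5) -> finishes; pool += (1, 0, 1, 0) = (2, 1, 4, 5)
  P8 still needs (5, 0, 1, 5) but only (2, 1, 4, 5) is free — short on R4
  P5 still needs (1, 0, 5, 4) but only (2, 1, 4, 5) is free — short on R1
  P4 still needs (2, 0, 2, 6) but only (2, 1, 4, 5) is free — short on R2
Processes that can never finish: P8, P5 and P4.
(3) Exactly 0 of the possible complete orderings are safe sequences.


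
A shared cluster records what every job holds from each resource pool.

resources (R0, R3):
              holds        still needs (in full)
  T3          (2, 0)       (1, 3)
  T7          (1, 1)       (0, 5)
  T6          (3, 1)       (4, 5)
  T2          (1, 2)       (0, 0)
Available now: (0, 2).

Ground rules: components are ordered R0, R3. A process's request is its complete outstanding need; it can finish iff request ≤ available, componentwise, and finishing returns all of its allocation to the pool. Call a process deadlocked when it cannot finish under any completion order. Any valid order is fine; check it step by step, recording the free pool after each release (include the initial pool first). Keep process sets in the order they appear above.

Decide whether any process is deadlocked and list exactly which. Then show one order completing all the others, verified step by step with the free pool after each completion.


The deadlocked set is T7 and T6.
Key observation: after T2, T3 complete, (3, 4) is the best the pool ever gets, yet each leftover process wants more R3.
The rest can finish in the order T2, T3. Walking it through:
  pool = (0, 2)
  run T2 (needs (0, 0), free (0, 2)); after release of (1, 2) the pool is (1, 4)
  run T3 (needs (1, 3), free (1, 4)); after release of (2, 0) the pool is (3, 4)
The stuck group stays short no matter what:
  blocked: T7 wants (0, 5), pool (3, 4) — not enough R3
  blocked: T6 wants (4, 5), pool (3, 4) — not enough R0 and R3


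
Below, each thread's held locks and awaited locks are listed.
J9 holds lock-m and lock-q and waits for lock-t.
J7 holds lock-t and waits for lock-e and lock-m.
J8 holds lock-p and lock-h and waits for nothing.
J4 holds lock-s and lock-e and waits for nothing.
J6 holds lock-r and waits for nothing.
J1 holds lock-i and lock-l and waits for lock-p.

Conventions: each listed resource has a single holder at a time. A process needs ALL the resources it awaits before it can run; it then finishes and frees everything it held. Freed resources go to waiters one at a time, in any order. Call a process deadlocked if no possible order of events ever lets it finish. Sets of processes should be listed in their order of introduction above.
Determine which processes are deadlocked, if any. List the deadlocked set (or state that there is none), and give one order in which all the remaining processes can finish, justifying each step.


Deadlocked: J9 and J7.
Key observation: the knot is the closed ring of waits J9 -> J7 -> J9; no other process is dragged down with it.
One completion order for the rest: J8, J4, J6, J1.
Walking it through:
  J8: no waits; runs immediately, freeing lock-p and lock-h
  J4: no waits; runs immediately, freeing lock-s and lock-e
  J6: no waits; runs immediately, freeing lock-r
  J1 waits on lock-p — all released -> runs and releases lock-i and lock-l


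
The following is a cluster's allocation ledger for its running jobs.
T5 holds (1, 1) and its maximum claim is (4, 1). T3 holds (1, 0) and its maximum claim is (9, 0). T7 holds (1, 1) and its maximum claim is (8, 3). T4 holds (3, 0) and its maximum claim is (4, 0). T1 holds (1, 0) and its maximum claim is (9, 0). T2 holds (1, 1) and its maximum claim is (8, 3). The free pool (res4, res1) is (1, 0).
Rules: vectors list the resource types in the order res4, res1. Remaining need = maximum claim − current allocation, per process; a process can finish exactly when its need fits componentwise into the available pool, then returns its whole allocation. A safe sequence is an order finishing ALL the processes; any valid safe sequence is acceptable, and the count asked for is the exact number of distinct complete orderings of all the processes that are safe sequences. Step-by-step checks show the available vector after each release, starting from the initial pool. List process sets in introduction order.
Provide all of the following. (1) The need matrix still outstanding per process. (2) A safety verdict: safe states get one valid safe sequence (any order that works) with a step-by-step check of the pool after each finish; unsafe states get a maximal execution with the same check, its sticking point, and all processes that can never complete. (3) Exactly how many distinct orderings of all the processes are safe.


(1) Need matrix, components ordered res4, res1:
  T5: (3, 0)
  T3: (8, 0)
  T7: (7, 2)
  T4: (1, 0)
  T1: (8, 0)
  T2: (7, 2)
(2) UNSAFE.
Key observation: the pool after T4, T5 is (5, 1); every surviving request exceeds it in res4, so progress ends there.
Going as far as possible: T4, T5; after that, nothing fits. Check, step by step:
  pool = (1, 0)
  T4 needs (1, 0) <= (1, 0) -> finishes; pool += (3, 0) = (4, 0)
  T5 needs (3, 0) <= (4, 0) -> finishes; pool += (1, 1) = (5, 1)
  T3 still needs (8, 0) but only (5, 1) is free — short on res4
  T7 still needs (7, 2) but only (5, 1) is free — short on res4 and res1
  T1 still needs (8, 0) but only (5, 1) is free — short on res4
  T2 still needs (7, 2) but only (5, 1) is free — short on res4 and res1
Processes that can never finish: T3, T7, T1 and T2.
(3) Exactly 0 of the possible complete orderings are safe sequences.


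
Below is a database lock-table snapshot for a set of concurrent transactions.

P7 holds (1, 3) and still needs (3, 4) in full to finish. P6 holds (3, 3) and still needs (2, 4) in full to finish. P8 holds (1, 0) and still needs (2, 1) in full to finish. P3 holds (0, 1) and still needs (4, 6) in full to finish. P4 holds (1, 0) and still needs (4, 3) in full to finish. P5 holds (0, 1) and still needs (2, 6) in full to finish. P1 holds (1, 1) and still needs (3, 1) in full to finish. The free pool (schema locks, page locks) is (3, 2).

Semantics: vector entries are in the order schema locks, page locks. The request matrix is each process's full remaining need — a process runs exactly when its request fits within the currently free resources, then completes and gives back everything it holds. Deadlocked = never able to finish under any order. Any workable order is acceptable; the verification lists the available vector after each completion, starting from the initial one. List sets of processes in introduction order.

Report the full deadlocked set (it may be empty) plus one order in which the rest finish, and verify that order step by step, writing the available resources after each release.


Deadlocked: P7, P6, P3 and P5.
Key observation: no order helps: past P1, P8, P4, the free pool tops out at (6, 3), below what each blocked process needs in page locks.
One completion order for the rest: P1, P8, P4. Walking it through:
  pool = (3, 2)
  P1: need (3, 1) fits (3, 2); releases (1, 1), pool now (4, 3)
  P8: need (2, 1) fits (4, 3); releases (1, 0), pool now (5, 3)
  P4: need (4, 3) fits (5, 3); releases (1, 0), pool now (6, 3)
None of the blocked processes ever fits:
  P7 still needs (3, 4) but only (6, 3) is free — short on page locks
  P6 still needs (2, 4) but only (6, 3) is free — short on page locks
  P3 still needs (4, 6) but only (6, 3) is free — short on page locks
  P5 still needs (2, 6) but only (6, 3) is free — short on page locks
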